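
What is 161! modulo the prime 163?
(162)! = (161)! × (162) ≡ -1 mod 163. So (161)! ≡ -1 × (162)^(-1) ≡ (-1)×(-1) = 1 mod 163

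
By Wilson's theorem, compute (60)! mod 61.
By Wilson's theorem, (60)! ≡ -1 ≡ 60 mod 61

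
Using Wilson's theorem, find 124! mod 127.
(126)! = (124)! × (125) × (126) ≡ -1 (mod 127). So (124)! ≡ -1 × [(126)(125)]^(-1) ≡ 63 (mod 127)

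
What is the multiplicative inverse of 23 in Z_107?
Since 107 is prime, by Fermat 23^(-1) ≡ 23^{105} ≡ 14 (mod 107). Verify: 23 × 14 = 322 ≡ 1 (mod 107)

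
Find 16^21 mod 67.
By repeated squaring mod 67: 16^{1}≡16, 16^{2}≡55, 16^{4}≡10, 16^{8}≡33, 16^{16}≡17. Then 16^{21} = 16^{16+4+1} ≡ 17 × 10 × 16 ≡ 40 mod 67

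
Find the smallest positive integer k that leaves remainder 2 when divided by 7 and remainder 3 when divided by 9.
M = 7 × 9 = 63. M₁ = 9, y₁ ≡ 4 (mod 7). M₂ = 7, y₂ ≡ 4 (mod 9). k = 2×9×4 + 3×7×4 ≡ 30 (mod 63)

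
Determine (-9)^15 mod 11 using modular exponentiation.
Using Fermat: (-9)^{10} ≡ 1 (mod 11). 15 ≡ 5 (mod 10). So (-9)^{15} ≡ (-9)^{5} ≡ 10 (mod 11)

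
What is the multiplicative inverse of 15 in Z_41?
Since 41 is prime, by Fermat 15^(-1) ≡ 15^{39} ≡ 11 mod 41. Verify: 15 × 11 = 165 ≡ 1 mod 41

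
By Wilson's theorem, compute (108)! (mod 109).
By Wilson's theorem, (108)! ≡ -1 ≡ 108 (mod 109)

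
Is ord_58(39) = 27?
Powers of 39 mod 58: 39^1≡39, 39^2≡13, 39^3≡43, 39^4≡53, 39^5≡37, 39^6≡51, 39^7≡17, 39^8≡25, 39^9≡47, 39^10≡35, 39^11≡31, 39^12≡49, 39^13≡55, 39^14≡57, 39^15≡19, 39^16≡45, 39^17≡15, 39^18≡5, 39^19≡21, 39^20≡7, 39^21≡41, 39^22≡33, 39^23≡11, 39^24≡23, 39^25≡27, 39^26≡9, 39^27≡3, 39^28≡1. 39^27≡3≢1, so ord ≠ 27. No, the actual order is 28.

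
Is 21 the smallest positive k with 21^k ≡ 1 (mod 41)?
Powers of 21 mod 41: 21^1≡21, 21^2≡31, 21^3≡36, 21^4≡18, 21^5≡9, 21^6≡25, 21^7≡33, 21^8≡37, 21^9≡39, 21^10≡40, 21^11≡20, 21^12≡10, 21^13≡5, 21^14≡23, 21^15≡32, 21^16≡16, 21^17≡8, 21^18≡4, 21^19≡2, 21^20≡1. Already 21^20≡1, so the order is 20 < 21. No, the actual order is 20.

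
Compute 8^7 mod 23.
By repeated squaring mod 23: 8^{1}≡8, 8^{2}≡18, 8^{4}≡2. Then 8^{7} = 8^{4+2+1} ≡ 2 × 18 × 8 ≡ 12 mod 23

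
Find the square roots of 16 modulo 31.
The square roots of 16 mod 31 are 4 and 27. Verify: 4² = 16 ≡ 16 mod 31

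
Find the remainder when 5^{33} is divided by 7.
By Fermat: 5^{6} ≡ 1 (mod 7). 33 = 5×6 + 3. So 5^{33} ≡ 5^{3} ≡ 6 (mod 7)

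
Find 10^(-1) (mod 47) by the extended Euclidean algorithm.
Extended GCD: 10(-14) + 47(3) = 1. So 10^(-1) ≡ -14 ≡ 33 (mod 47). Verify: 10 × 33 = 330 ≡ 1 (mod 47)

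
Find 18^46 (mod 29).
Using Fermat: 18^{28} ≡ 1 (mod 29). 46 ≡ 18 (mod 28). So 18^{46} ≡ 18^{18} ≡ 4 (mod 29)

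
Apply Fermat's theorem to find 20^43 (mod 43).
By Fermat: 20^{42} ≡ 1 (mod 43). So 20^{43} = 20^{42} · 20^{1} ≡ 20^{1} ≡ 20 (mod 43)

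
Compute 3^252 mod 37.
Using Fermat: 3^{36} ≡ 1 mod 37. 252 ≡ 0 mod 36. So 3^{252} ≡ 3^{0} ≡ 1 mod 37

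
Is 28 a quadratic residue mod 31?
By Euler's criterion: 28^{15} ≡ 1 (mod 31). Since this equals 1, 28 is a QR.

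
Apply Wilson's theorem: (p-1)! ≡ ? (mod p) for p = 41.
By Wilson's theorem, (40)! ≡ -1 ≡ 40 mod 41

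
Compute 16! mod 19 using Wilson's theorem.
(18)! = (16)! × (17) × (18) ≡ -1 mod 19. So (16)! ≡ -1 × [(18)(17)]^(-1) ≡ 9 mod 19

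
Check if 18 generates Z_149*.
ord_149(18) divides 148. For each prime q|148: 18^{74}≡148, 18^{4}≡80, none ≡ 1. So 18 has order 148 and is a primitive root mod 149.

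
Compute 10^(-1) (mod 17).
Since 17 is prime, by Fermat 10^(-1) ≡ 10^{15} ≡ 12 (mod 17). Verify: 10 × 12 = 120 ≡ 1 (mod 17)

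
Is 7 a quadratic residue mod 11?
By Euler's criterion: 7^{5} ≡ 10 mod 11. Since this equals -1 (≡ 10), 7 is not a QR.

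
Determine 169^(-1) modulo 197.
Since 197 is prime, by Fermat 169^(-1) ≡ 169^{195} ≡ 7 mod 197. Verify: 169 × 7 = 1183 ≡ 1 mod 197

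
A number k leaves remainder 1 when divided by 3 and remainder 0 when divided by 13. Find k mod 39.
M = 3 × 13 = 39. M₁ = 13, y₁ ≡ 1 mod 3. M₂ = 3, y₂ ≡ 9 mod 13. k = 1×13×1 + 0×3×9 ≡ 13 mod 39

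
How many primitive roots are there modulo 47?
A prime p has φ(p-1) primitive roots; here φ(46) = 22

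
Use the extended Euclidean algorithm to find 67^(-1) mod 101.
Extended GCD: 67(-3) + 101(2) = 1. So 67^(-1) ≡ -3 ≡ 98 mod 101. Verify: 67 × 98 = 6566 ≡ 1 mod 101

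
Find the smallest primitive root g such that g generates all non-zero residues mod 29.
g = 2. For each prime q|28: 2^{14}≡28, 2^{4}≡16, none ≡ 1, so ord_29(2) = 28 and 2 is a primitive root.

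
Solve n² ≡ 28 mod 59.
The square roots of 28 mod 59 are 21 and 38. Verify: 21² = 441 ≡ 28 mod 59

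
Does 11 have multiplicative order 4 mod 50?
Powers of 11 mod 50: 11^1≡11, 11^2≡21, 11^3≡31, 11^4≡41, 11^5≡1. 11^4≡41≢1, so ord ≠ 4. No, the actual order is 5.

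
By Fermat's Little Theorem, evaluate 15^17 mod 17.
By Fermat: 15^{16} ≡ 1 mod 17. So 15^{17} = 15^{16} · 15^{1} ≡ 15^{1} ≡ 15 mod 17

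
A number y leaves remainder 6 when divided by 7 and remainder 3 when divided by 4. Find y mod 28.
M = 7 × 4 = 28. M₁ = 4, y₁ ≡ 2 mod 7. M₂ = 7, y₂ ≡ 3 mod 4. y = 6×4×2 + 3×7×3 ≡ 27 mod 28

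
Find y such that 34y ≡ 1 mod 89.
Since 89 is prime, by Fermat 34^(-1) ≡ 34^{87} ≡ 55 mod 89. Verify: 34 × 55 = 1870 ≡ 1 mod 89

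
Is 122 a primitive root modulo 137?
122^{17} ≡ 1 mod 137 and 17 < 136, so ord_137(122) = 17 ≠ 136 and 122 is not a primitive root.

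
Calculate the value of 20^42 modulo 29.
Using Fermat: 20^{28} ≡ 1 mod 29. 42 ≡ 14 mod 28. So 20^{42} ≡ 20^{14} ≡ 1 mod 29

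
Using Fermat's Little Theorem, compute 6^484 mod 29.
By Fermat: 6^{28} ≡ 1 mod 29. 484 ≡ 8 mod 28. So 6^{484} ≡ 6^{8} ≡ 23 mod 29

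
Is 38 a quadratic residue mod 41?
By Euler's criterion: 38^{20} ≡ 40 (mod 41). Since this equals -1 (≡ 40), 38 is not a QR.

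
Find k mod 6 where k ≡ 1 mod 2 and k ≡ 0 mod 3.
M = 2 × 3 = 6. M₁ = 3, y₁ ≡ 1 mod 2. M₂ = 2, y₂ ≡ 2 mod 3. k = 1×3×1 + 0×2×2 ≡ 3 mod 6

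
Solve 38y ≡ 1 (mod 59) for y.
Since 59 is prime, by Fermat 38^(-1) ≡ 38^{57} ≡ 14 (mod 59). Verify: 38 × 14 = 532 ≡ 1 (mod 59)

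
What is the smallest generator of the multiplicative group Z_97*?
g = 5. For each prime q|96: 5^{48}≡96, 5^{32}≡35, none ≡ 1, so ord_97(5) = 96 and 5 is a primitive root.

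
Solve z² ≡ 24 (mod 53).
The square roots of 24 mod 53 are 36 and 17. Verify: 36² = 1296 ≡ 24 (mod 53)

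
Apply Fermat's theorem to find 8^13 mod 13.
By Fermat: 8^{12} ≡ 1 mod 13. So 8^{13} = 8^{12} · 8^{1} ≡ 8^{1} ≡ 8 mod 13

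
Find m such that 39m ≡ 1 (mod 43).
Since 43 is prime, by Fermat 39^(-1) ≡ 39^{41} ≡ 32 (mod 43). Verify: 39 × 32 = 1248 ≡ 1 (mod 43)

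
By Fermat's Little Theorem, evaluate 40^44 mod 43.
By Fermat: 40^{42} ≡ 1 (mod 43). So 40^{44} = 40^{42} · 40^{2} ≡ 40^{2} ≡ 9 (mod 43)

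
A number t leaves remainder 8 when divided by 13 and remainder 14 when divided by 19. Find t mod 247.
M = 13 × 19 = 247. M₁ = 19, y₁ ≡ 11 mod 13. M₂ = 13, y₂ ≡ 3 mod 19. t = 8×19×11 + 14×13×3 ≡ 242 mod 247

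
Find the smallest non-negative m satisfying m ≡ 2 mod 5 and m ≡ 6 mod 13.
M = 5 × 13 = 65. M₁ = 13, y₁ ≡ 2 mod 5. M₂ = 5, y₂ ≡ 8 mod 13. m = 2×13×2 + 6×5×8 ≡ 32 mod 65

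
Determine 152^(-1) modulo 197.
Since 197 is prime, by Fermat 152^(-1) ≡ 152^{195} ≡ 35 mod 197. Verify: 152 × 35 = 5320 ≡ 1 mod 197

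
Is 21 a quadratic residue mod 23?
By Euler's criterion: 21^{11} ≡ 22 mod 23. Since this equals -1 (≡ 22), 21 is not a QR.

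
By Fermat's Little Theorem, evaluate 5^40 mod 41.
By Fermat's Little Theorem, 5^{40} ≡ 1 mod 41 since 41 is prime and gcd(5, 41) = 1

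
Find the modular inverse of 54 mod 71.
Since 71 is prime, by Fermat 54^(-1) ≡ 54^{69} ≡ 25 (mod 71). Verify: 54 × 25 = 1350 ≡ 1 (mod 71)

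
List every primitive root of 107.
There are φ(106) = 52 primitive roots mod 107: {2, 5, 6, 7, 8, 15, 17, 18, 20, 21, 22, 24, 26, 28, 31, 32, 38, 43, 45, 46, 50, 51, 54, 55, 58, 59, 60, 63, 65, 66, 67, 68, 70, 71, 72, 73, 74, 77, 78, 80, 82, 84, 88, 91, 93, 94, 95, 96, 97, 98, 103, 104}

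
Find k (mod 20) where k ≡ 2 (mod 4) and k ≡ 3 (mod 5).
M = 4 × 5 = 20. M₁ = 5, y₁ ≡ 1 (mod 4). M₂ = 4, y₂ ≡ 4 (mod 5). k = 2×5×1 + 3×4×4 ≡ 18 (mod 20)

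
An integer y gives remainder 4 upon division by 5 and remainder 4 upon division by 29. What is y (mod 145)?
M = 5 × 29 = 145. M₁ = 29, y₁ ≡ 4 (mod 5). M₂ = 5, y₂ ≡ 6 (mod 29). y = 4×29×4 + 4×5×6 ≡ 4 (mod 145)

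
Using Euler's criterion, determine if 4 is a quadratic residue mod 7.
By Euler's criterion: 4^{3} ≡ 1 (mod 7). Since this equals 1, 4 is a QR.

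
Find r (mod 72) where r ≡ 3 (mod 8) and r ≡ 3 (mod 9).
M = 8 × 9 = 72. M₁ = 9, y₁ ≡ 1 (mod 8). M₂ = 8, y₂ ≡ 8 (mod 9). r = 3×9×1 + 3×8×8 ≡ 3 (mod 72)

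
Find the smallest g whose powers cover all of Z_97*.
g = 5. For each prime q|96: 5^{48}≡96, 5^{32}≡35, none ≡ 1, so ord_97(5) = 96 and 5 is a primitive root.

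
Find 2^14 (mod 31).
By repeated squaring (mod 31): 2^{1}≡2, 2^{2}≡4, 2^{4}≡16, 2^{8}≡8. Then 2^{14} = 2^{8+4+2} ≡ 8 × 16 × 4 ≡ 16 (mod 31)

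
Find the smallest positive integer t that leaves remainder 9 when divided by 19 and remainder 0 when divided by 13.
M = 19 × 13 = 247. M₁ = 13, y₁ ≡ 3 (mod 19). M₂ = 19, y₂ ≡ 11 (mod 13). t = 9×13×3 + 0×19×11 ≡ 104 (mod 247)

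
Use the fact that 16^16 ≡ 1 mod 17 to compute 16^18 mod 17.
By Fermat: 16^{16} ≡ 1 mod 17. So 16^{18} = 16^{16} · 16^{2} ≡ 16^{2} ≡ 1 mod 17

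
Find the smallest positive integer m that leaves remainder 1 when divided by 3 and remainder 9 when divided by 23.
M = 3 × 23 = 69. M₁ = 23, y₁ ≡ 2 mod 3. M₂ = 3, y₂ ≡ 8 mod 23. m = 1×23×2 + 9×3×8 ≡ 55 mod 69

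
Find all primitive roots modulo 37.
There are φ(36) = 12 primitive roots mod 37: {2, 5, 13, 15, 17, 18, 19, 20, 22, 24, 32, 35}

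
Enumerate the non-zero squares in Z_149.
QRs mod 149: {1, 4, 5, 6, 7, 9, 16, 17, 19, 20, 22, 24, 25, 26, 28, 29, 30, 31, 33, 35, 36, 37, 39, 42, 45, 46, 47, 49, 53, 54, 61, 63, 64, 67, 68, 69, 73, 76, 80, 81, 82, 85, 86, 88, 95, 96, 100, 102, 103, 104, 107, 110, 112, 113, 114, 116, 118, 119, 120, 121, 123, 124, 125, 127, 129, 130, 132, 133, 140, 142, 143, 144, 145, 148}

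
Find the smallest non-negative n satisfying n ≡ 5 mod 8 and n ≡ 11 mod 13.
M = 8 × 13 = 104. M₁ = 13, y₁ ≡ 5 mod 8. M₂ = 8, y₂ ≡ 5 mod 13. n = 5×13×5 + 11×8×5 ≡ 37 mod 104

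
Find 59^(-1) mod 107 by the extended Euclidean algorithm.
Extended GCD: 59(-29) + 107(16) = 1. So 59^(-1) ≡ -29 ≡ 78 mod 107. Verify: 59 × 78 = 4602 ≡ 1 mod 107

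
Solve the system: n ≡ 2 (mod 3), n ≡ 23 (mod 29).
M = 3 × 29 = 87. M₁ = 29, y₁ ≡ 2 (mod 3). M₂ = 3, y₂ ≡ 10 (mod 29). n = 2×29×2 + 23×3×10 ≡ 23 (mod 87)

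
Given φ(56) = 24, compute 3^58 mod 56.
By Euler: 3^{24} ≡ 1 mod 56 since gcd(3, 56) = 1. 58 = 2×24 + 10. So 3^{58} ≡ 3^{10} ≡ 25 mod 56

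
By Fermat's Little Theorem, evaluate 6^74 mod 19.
By Fermat: 6^{18} ≡ 1 mod 19. 74 = 4×18 + 2. So 6^{74} ≡ 6^{2} ≡ 17 mod 19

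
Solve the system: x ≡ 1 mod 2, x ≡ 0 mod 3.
M = 2 × 3 = 6. M₁ = 3, y₁ ≡ 1 mod 2. M₂ = 2, y₂ ≡ 2 mod 3. x = 1×3×1 + 0×2×2 ≡ 3 mod 6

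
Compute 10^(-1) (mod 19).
Since 19 is prime, by Fermat 10^(-1) ≡ 10^{17} ≡ 2 (mod 19). Verify: 10 × 2 = 20 ≡ 1 (mod 19)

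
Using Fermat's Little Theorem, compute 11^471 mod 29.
By Fermat: 11^{28} ≡ 1 mod 29. 471 ≡ 23 mod 28. So 11^{471} ≡ 11^{23} ≡ 27 mod 29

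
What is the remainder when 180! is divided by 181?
By Wilson's theorem, (180)! ≡ -1 ≡ 180 mod 181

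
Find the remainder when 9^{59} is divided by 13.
By Fermat: 9^{12} ≡ 1 (mod 13). 59 = 4×12 + 11. So 9^{59} ≡ 9^{11} ≡ 3 (mod 13)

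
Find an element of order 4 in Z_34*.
13 has order 4 mod 34 since 13^{4} ≡ 1 mod 34 and no smaller power works.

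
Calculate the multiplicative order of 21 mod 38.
Powers of 21 mod 38: 21^1≡21, 21^2≡23, 21^3≡27, 21^4≡35, 21^5≡13, 21^6≡7, 21^7≡33, 21^8≡9, 21^9≡37, 21^10≡17, 21^11≡15, 21^12≡11, 21^13≡3, 21^14≡25, 21^15≡31, 21^16≡5, 21^17≡29, 21^18≡1. So the order of 21 is 18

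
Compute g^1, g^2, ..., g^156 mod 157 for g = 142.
142^1, 142^2, ..., 142^{156} mod 157: [142, 68, 79, 71, 34, 118, 114, 17, 59, 57, 87, 108, 107, 122, 54, 132, 61, 27, 66, 109, 92, 33, 133, 46, 95, 145, 23, 126, 151, 90, 63, 154, 45, 110, 77, 101, 55, 117, 129, 106, 137, 143, 53, 147, 150, 105, 152, 75, 131, 76, 116, 144, 38, 58, 72, 19, 29, 36, 88, 93, 18, 44, 125, 9, 22, 141, 83, 11, 149, 120, 84, 153, 60, 42, 155, 30, 21, 156, 15, 89, 78, 86, 123, 39, 43, 140, 98, 100, 70, 49, 50, 35, 103, 25, 96, 130, 91, 48, 65, 124, 24, 111, 62, 12, 134, 31, 6, 67, 94, 3, 112, 47, 80, 56, 102, 40, 28, 51, 20, 14, 104, 10, 7, 52, 5, 82, 26, 81, 41, 13, 119, 99, 85, 138, 128, 121, 69, 64, 139, 113, 32, 148, 135, 16, 74, 146, 8, 37, 73, 4, 97, 115, 2, 127, 136, 1]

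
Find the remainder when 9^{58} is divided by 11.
By Fermat: 9^{10} ≡ 1 (mod 11). 58 = 5×10 + 8. So 9^{58} ≡ 9^{8} ≡ 3 (mod 11)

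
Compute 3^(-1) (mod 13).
Since 13 is prime, by Fermat 3^(-1) ≡ 3^{11} ≡ 9 (mod 13). Verify: 3 × 9 = 27 ≡ 1 (mod 13)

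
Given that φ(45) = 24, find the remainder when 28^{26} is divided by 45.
By Euler: 28^{24} ≡ 1 mod 45 since gcd(28, 45) = 1. 26 = 1×24 + 2. So 28^{26} ≡ 28^{2} ≡ 19 mod 45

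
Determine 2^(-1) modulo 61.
Since 61 is prime, by Fermat 2^(-1) ≡ 2^{59} ≡ 31 mod 61. Verify: 2 × 31 = 62 ≡ 1 mod 61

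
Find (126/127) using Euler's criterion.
(126/127) = 126^{63} mod 127 = -1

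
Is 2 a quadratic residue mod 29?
By Euler's criterion: 2^{14} ≡ 28 mod 29. Since this equals -1 (≡ 28), 2 is not a QR.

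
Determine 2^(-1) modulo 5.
Since 5 is prime, by Fermat 2^(-1) ≡ 2^{3} ≡ 3 (mod 5). Verify: 2 × 3 = 6 ≡ 1 (mod 5)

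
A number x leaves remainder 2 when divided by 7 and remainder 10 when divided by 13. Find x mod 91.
M = 7 × 13 = 91. M₁ = 13, y₁ ≡ 6 mod 7. M₂ = 7, y₂ ≡ 2 mod 13. x = 2×13×6 + 10×7×2 ≡ 23 mod 91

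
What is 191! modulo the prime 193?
(192)! = (191)! × (192) ≡ -1 mod 193. So (191)! ≡ -1 × (192)^(-1) ≡ (-1)×(-1) = 1 mod 193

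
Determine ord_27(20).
Powers of 20 mod 27: 20^1≡20, 20^2≡22, 20^3≡8, 20^4≡25, 20^5≡14, 20^6≡10, 20^7≡11, 20^8≡4, 20^9≡26, 20^10≡7, 20^11≡5, 20^12≡19, 20^13≡2, 20^14≡13, 20^15≡17, 20^16≡16, 20^17≡23, 20^18≡1. ord_27(20) = 18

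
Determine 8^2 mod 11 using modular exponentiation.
8^{2} = 64 ≡ 9 mod 11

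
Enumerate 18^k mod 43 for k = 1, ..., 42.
18^1, 18^2, ..., 18^{42} mod 43: [18, 23, 27, 13, 19, 41, 7, 40, 32, 17, 5, 4, 29, 6, 22, 9, 33, 35, 28, 31, 42, 25, 20, 16, 30, 24, 2, 36, 3, 11, 26, 38, 39, 14, 37, 21, 34, 10, 8, 15, 12, 1]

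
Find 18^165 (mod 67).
Using Fermat: 18^{66} ≡ 1 (mod 67). 165 ≡ 33 (mod 66). So 18^{165} ≡ 18^{33} ≡ 66 (mod 67)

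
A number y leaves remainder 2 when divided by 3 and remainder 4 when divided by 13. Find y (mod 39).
M = 3 × 13 = 39. M₁ = 13, y₁ ≡ 1 (mod 3). M₂ = 3, y₂ ≡ 9 (mod 13). y = 2×13×1 + 4×3×9 ≡ 17 (mod 39)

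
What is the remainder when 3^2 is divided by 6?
3^{2} = 9 ≡ 3 mod 6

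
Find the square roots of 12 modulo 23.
The square roots of 12 mod 23 are 9 and 14. Verify: 9² = 81 ≡ 12 (mod 23)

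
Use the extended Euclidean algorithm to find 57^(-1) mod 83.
Extended GCD: 57(-16) + 83(11) = 1. So 57^(-1) ≡ -16 ≡ 67 (mod 83). Verify: 57 × 67 = 3819 ≡ 1 (mod 83)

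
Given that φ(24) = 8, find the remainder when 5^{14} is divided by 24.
By Euler: 5^{8} ≡ 1 mod 24 since gcd(5, 24) = 1. 14 = 1×8 + 6. So 5^{14} ≡ 5^{6} ≡ 1 mod 24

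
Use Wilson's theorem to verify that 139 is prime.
(138)! mod 139 = 138. Since this equals -1 (mod 139), Wilson confirms 139 is prime.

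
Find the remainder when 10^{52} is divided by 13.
By Fermat: 10^{12} ≡ 1 mod 13. 52 = 4×12 + 4. So 10^{52} ≡ 10^{4} ≡ 3 mod 13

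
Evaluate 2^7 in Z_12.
By repeated squaring mod 12: 2^{1}≡2, 2^{2}≡4, 2^{4}≡4. Then 2^{7} = 2^{4+2+1} ≡ 4 × 4 × 2 ≡ 8 mod 12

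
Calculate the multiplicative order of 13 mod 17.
Powers of 13 mod 17: 13^1≡13, 13^2≡16, 13^3≡4, 13^4≡1. ord_17(13) = 4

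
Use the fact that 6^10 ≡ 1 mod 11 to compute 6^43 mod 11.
By Fermat: 6^{10} ≡ 1 mod 11. 43 = 4×10 + 3. So 6^{43} ≡ 6^{3} ≡ 7 mod 11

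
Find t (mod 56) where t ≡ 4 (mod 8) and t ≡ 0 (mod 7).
M = 8 × 7 = 56. M₁ = 7, y₁ ≡ 7 (mod 8). M₂ = 8, y₂ ≡ 1 (mod 7). t = 4×7×7 + 0×8×1 ≡ 28 (mod 56)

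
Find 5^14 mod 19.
By repeated squaring mod 19: 5^{1}≡5, 5^{2}≡6, 5^{4}≡17, 5^{8}≡4. Then 5^{14} = 5^{8+4+2} ≡ 4 × 17 × 6 ≡ 9 mod 19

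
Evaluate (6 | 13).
(6/13) = 6^{6} mod 13 = -1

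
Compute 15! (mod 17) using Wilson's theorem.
(16)! = (15)! × (16) ≡ -1 (mod 17). So (15)! ≡ -1 × (16)^(-1) ≡ (-1)×(-1) = 1 (mod 17)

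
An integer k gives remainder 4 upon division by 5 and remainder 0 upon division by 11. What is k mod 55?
M = 5 × 11 = 55. M₁ = 11, y₁ ≡ 1 mod 5. M₂ = 5, y₂ ≡ 9 mod 11. k = 4×11×1 + 0×5×9 ≡ 44 mod 55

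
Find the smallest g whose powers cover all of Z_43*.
g = 3. For each prime q|42: 3^{21}≡42, 3^{14}≡36, 3^{6}≡41, none ≡ 1, so ord_43(3) = 42 and 3 is a primitive root.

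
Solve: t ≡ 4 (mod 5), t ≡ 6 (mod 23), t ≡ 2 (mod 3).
M = 5 × 23 × 3 = 345. M₁ = 69, y₁ ≡ 4 (mod 5). M₂ = 15, y₂ ≡ 20 (mod 23). M₃ = 115, y₃ ≡ 1 (mod 3). t = 4×69×4 + 6×15×20 + 2×115×1 ≡ 29 (mod 345)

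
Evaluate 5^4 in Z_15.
5^{4} = 625 ≡ 10 (mod 15)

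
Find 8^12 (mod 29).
By repeated squaring (mod 29): 8^{1}≡8, 8^{2}≡6, 8^{4}≡7, 8^{8}≡20. Then 8^{12} = 8^{8+4} ≡ 20 × 7 ≡ 24 (mod 29)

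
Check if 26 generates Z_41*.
ord_41(26) divides 40. For each prime q|40: 26^{20}≡40, 26^{8}≡18, none ≡ 1. So 26 has order 40 and is a primitive root mod 41.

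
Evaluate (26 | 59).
(26/59) = 26^{29} mod 59 = 1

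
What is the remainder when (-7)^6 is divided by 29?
By repeated squaring mod 29: (-7)^{1}≡22, (-7)^{2}≡20, (-7)^{4}≡23. Then (-7)^{6} = (-7)^{4+2} ≡ 23 × 20 ≡ 25 mod 29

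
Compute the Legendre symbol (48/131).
(48/131) = 48^{65} mod 131 = 1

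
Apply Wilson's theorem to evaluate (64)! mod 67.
(66)! = (64)! × (65) × (66) ≡ -1 (mod 67). So (64)! ≡ -1 × [(66)(65)]^(-1) ≡ 33 (mod 67)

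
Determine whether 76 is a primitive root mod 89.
ord_89(76) divides 88. For each prime q|88: 76^{44}≡88, 76^{8}≡64, none ≡ 1. So 76 has order 88 and is a primitive root mod 89.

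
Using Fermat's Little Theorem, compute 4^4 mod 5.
By Fermat's Little Theorem, 4^{4} ≡ 1 mod 5 since 5 is prime and gcd(4, 5) = 1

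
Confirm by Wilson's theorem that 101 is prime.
(100)! mod 101 = 100. Since this equals -1 (mod 101), Wilson confirms 101 is prime.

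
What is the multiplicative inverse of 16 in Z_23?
Since 23 is prime, by Fermat 16^(-1) ≡ 16^{21} ≡ 13 mod 23. Verify: 16 × 13 = 208 ≡ 1 mod 23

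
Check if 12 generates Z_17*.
ord_17(12) divides 16. For each prime q|16: 12^{8}≡16, none ≡ 1. So 12 has order 16 and is a primitive root mod 17.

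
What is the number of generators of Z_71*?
A prime p has φ(p-1) primitive roots; here φ(70) = 24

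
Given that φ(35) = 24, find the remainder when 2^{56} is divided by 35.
By Euler: 2^{24} ≡ 1 (mod 35) since gcd(2, 35) = 1. 56 = 2×24 + 8. So 2^{56} ≡ 2^{8} ≡ 11 (mod 35)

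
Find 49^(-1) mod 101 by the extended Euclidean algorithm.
Extended GCD: 49(33) + 101(-16) = 1. So 49^(-1) ≡ 33 mod 101. Verify: 49 × 33 = 1617 ≡ 1 mod 101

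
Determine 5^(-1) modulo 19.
Since 19 is prime, by Fermat 5^(-1) ≡ 5^{17} ≡ 4 mod 19. Verify: 5 × 4 = 20 ≡ 1 mod 19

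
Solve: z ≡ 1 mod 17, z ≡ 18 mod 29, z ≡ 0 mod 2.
M = 17 × 29 × 2 = 986. M₁ = 58, y₁ ≡ 5 mod 17. M₂ = 34, y₂ ≡ 6 mod 29. M₃ = 493, y₃ ≡ 1 mod 2. z = 1×58×5 + 18×34×6 + 0×493×1 ≡ 18 mod 986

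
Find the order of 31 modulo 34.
Powers of 31 mod 34: 31^1≡31, 31^2≡9, 31^3≡7, 31^4≡13, 31^5≡29, 31^6≡15, 31^7≡23, 31^8≡33, 31^9≡3, 31^10≡25, 31^11≡27, 31^12≡21, 31^13≡5, 31^14≡19, 31^15≡11, 31^16≡1. Order = 16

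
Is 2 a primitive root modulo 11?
ord_11(2) divides 10. For each prime q|10: 2^{5}≡10, 2^{2}≡4, none ≡ 1. So 2 has order 10 and is a primitive root mod 11.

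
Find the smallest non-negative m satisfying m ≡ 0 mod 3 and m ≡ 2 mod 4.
M = 3 × 4 = 12. M₁ = 4, y₁ ≡ 1 mod 3. M₂ = 3, y₂ ≡ 3 mod 4. m = 0×4×1 + 2×3×3 ≡ 6 mod 12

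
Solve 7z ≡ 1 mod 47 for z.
Since 47 is prime, by Fermat 7^(-1) ≡ 7^{45} ≡ 27 mod 47. Verify: 7 × 27 = 189 ≡ 1 mod 47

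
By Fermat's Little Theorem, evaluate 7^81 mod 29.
By Fermat: 7^{28} ≡ 1 mod 29. 81 = 2×28 + 25. So 7^{81} ≡ 7^{25} ≡ 23 mod 29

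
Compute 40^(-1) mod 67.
Since 67 is prime, by Fermat 40^(-1) ≡ 40^{65} ≡ 62 mod 67. Verify: 40 × 62 = 2480 ≡ 1 mod 67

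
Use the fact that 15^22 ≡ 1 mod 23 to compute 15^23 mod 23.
By Fermat: 15^{22} ≡ 1 mod 23. So 15^{23} = 15^{22} · 15^{1} ≡ 15^{1} ≡ 15 mod 23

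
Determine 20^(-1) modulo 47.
Since 47 is prime, by Fermat 20^(-1) ≡ 20^{45} ≡ 40 (mod 47). Verify: 20 × 40 = 800 ≡ 1 (mod 47)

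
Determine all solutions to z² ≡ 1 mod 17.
The square roots of 1 mod 17 are 1 and 16. Verify: 1² = 1 ≡ 1 mod 17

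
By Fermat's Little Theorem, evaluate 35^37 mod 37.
By Fermat: 35^{36} ≡ 1 mod 37. So 35^{37} = 35^{36} · 35^{1} ≡ 35^{1} ≡ 35 mod 37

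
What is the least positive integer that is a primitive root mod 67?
g = 2. For each prime q|66: 2^{33}≡66, 2^{22}≡37, 2^{6}≡64, none ≡ 1, so ord_67(2) = 66 and 2 is a primitive root.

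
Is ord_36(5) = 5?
Powers of 5 mod 36: 5^1≡5, 5^2≡25, 5^3≡17, 5^4≡13, 5^5≡29, 5^6≡1. 5^5≡29≢1, so ord ≠ 5. No, the actual order is 6.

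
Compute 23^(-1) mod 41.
Since 41 is prime, by Fermat 23^(-1) ≡ 23^{39} ≡ 25 mod 41. Verify: 23 × 25 = 575 ≡ 1 mod 41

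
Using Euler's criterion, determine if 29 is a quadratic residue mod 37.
By Euler's criterion: 29^{18} ≡ 36 mod 37. Since this equals -1 (≡ 36), 29 is not a QR.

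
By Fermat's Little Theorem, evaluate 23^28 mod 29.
By Fermat's Little Theorem, 23^{28} ≡ 1 mod 29 since 29 is prime and gcd(23, 29) = 1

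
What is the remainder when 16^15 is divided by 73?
By repeated squaring (mod 73): 16^{1}≡16, 16^{2}≡37, 16^{4}≡55, 16^{8}≡32. Then 16^{15} = 16^{8+4+2+1} ≡ 32 × 55 × 37 × 16 ≡ 64 (mod 73)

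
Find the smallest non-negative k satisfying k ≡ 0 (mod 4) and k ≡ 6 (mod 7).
M = 4 × 7 = 28. M₁ = 7, y₁ ≡ 3 (mod 4). M₂ = 4, y₂ ≡ 2 (mod 7). k = 0×7×3 + 6×4×2 ≡ 20 (mod 28)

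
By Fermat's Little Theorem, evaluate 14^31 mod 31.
By Fermat: 14^{30} ≡ 1 (mod 31). So 14^{31} = 14^{30} · 14^{1} ≡ 14^{1} ≡ 14 (mod 31)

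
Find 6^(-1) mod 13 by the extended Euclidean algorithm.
Extended GCD: 6(-2) + 13(1) = 1. So 6^(-1) ≡ -2 ≡ 11 mod 13. Verify: 6 × 11 = 66 ≡ 1 mod 13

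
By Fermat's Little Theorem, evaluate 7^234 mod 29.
By Fermat: 7^{28} ≡ 1 (mod 29). 234 ≡ 10 (mod 28). So 7^{234} ≡ 7^{10} ≡ 24 (mod 29)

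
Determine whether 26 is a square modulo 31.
By Euler's criterion: 26^{15} ≡ 30 (mod 31). Since this equals -1 (≡ 30), 26 is not a QR.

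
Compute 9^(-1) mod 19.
Since 19 is prime, by Fermat 9^(-1) ≡ 9^{17} ≡ 17 mod 19. Verify: 9 × 17 = 153 ≡ 1 mod 19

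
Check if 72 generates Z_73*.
72^{2} ≡ 1 (mod 73) and 2 < 72, so ord_73(72) = 2 ≠ 72 and 72 is not a primitive root.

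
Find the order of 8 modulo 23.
Powers of 8 mod 23: 8^1≡8, 8^2≡18, 8^3≡6, 8^4≡2, 8^5≡16, 8^6≡13, 8^7≡12, 8^8≡4, 8^9≡9, 8^10≡3, 8^11≡1. ord_23(8) = 11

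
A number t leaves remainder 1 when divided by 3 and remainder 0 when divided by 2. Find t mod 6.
M = 3 × 2 = 6. M₁ = 2, y₁ ≡ 2 mod 3. M₂ = 3, y₂ ≡ 1 mod 2. t = 1×2×2 + 0×3×1 ≡ 4 mod 6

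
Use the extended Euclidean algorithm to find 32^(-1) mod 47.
Extended GCD: 32(-22) + 47(15) = 1. So 32^(-1) ≡ -22 ≡ 25 (mod 47). Verify: 32 × 25 = 800 ≡ 1 (mod 47)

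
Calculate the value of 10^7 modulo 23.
By repeated squaring mod 23: 10^{1}≡10, 10^{2}≡8, 10^{4}≡18. Then 10^{7} = 10^{4+2+1} ≡ 18 × 8 × 10 ≡ 14 mod 23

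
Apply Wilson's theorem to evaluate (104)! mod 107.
(106)! = (104)! × (105) × (106) ≡ -1 mod 107. So (104)! ≡ -1 × [(106)(105)]^(-1) ≡ 53 mod 107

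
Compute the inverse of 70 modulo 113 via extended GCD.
Extended GCD: 70(21) + 113(-13) = 1. So 70^(-1) ≡ 21 (mod 113). Verify: 70 × 21 = 1470 ≡ 1 (mod 113)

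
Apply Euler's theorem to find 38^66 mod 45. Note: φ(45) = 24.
By Euler: 38^{24} ≡ 1 mod 45 since gcd(38, 45) = 1. 66 = 2×24 + 18. So 38^{66} ≡ 38^{18} ≡ 19 mod 45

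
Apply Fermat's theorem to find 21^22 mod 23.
By Fermat's Little Theorem, 21^{22} ≡ 1 mod 23 since 23 is prime and gcd(21, 23) = 1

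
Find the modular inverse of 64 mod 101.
Since 101 is prime, by Fermat 64^(-1) ≡ 64^{99} ≡ 30 (mod 101). Verify: 64 × 30 = 1920 ≡ 1 (mod 101)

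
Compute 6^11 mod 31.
By repeated squaring (mod 31): 6^{1}≡6, 6^{2}≡5, 6^{4}≡25, 6^{8}≡5. Then 6^{11} = 6^{8+2+1} ≡ 5 × 5 × 6 ≡ 26 (mod 31)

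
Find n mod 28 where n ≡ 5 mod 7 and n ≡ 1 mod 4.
M = 7 × 4 = 28. M₁ = 4, y₁ ≡ 2 mod 7. M₂ = 7, y₂ ≡ 3 mod 4. n = 5×4×2 + 1×7×3 ≡ 5 mod 28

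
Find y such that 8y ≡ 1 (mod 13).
Since 13 is prime, by Fermat 8^(-1) ≡ 8^{11} ≡ 5 (mod 13). Verify: 8 × 5 = 40 ≡ 1 (mod 13)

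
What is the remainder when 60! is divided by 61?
By Wilson's theorem, (60)! ≡ -1 ≡ 60 mod 61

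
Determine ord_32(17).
Powers of 17 mod 32: 17^1≡17, 17^2≡1. Order = 2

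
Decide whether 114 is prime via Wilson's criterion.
(113)! mod 114 = 0. Since 0 ≢ -1 mod 114, 114 is not prime.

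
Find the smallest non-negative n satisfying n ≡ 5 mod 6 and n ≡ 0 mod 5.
M = 6 × 5 = 30. M₁ = 5, y₁ ≡ 5 mod 6. M₂ = 6, y₂ ≡ 1 mod 5. n = 5×5×5 + 0×6×1 ≡ 5 mod 30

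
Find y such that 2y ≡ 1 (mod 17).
Since 17 is prime, by Fermat 2^(-1) ≡ 2^{15} ≡ 9 (mod 17). Verify: 2 × 9 = 18 ≡ 1 (mod 17)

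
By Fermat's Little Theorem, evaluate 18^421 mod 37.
By Fermat: 18^{36} ≡ 1 (mod 37). 421 ≡ 25 (mod 36). So 18^{421} ≡ 18^{25} ≡ 24 (mod 37)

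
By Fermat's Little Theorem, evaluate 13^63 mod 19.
By Fermat: 13^{18} ≡ 1 mod 19. 63 = 3×18 + 9. So 13^{63} ≡ 13^{9} ≡ 18 mod 19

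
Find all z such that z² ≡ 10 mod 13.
The square roots of 10 mod 13 are 7 and 6. Verify: 7² = 49 ≡ 10 mod 13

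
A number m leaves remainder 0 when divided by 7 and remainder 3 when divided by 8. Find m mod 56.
M = 7 × 8 = 56. M₁ = 8, y₁ ≡ 1 mod 7. M₂ = 7, y₂ ≡ 7 mod 8. m = 0×8×1 + 3×7×7 ≡ 35 mod 56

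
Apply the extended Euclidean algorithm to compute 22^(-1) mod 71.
Extended GCD: 22(-29) + 71(9) = 1. So 22^(-1) ≡ -29 ≡ 42 (mod 71). Verify: 22 × 42 = 924 ≡ 1 (mod 71)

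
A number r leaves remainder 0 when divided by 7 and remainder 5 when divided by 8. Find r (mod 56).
M = 7 × 8 = 56. M₁ = 8, y₁ ≡ 1 (mod 7). M₂ = 7, y₂ ≡ 7 (mod 8). r = 0×8×1 + 5×7×7 ≡ 21 (mod 56)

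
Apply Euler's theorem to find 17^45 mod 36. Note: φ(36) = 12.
By Euler: 17^{12} ≡ 1 mod 36 since gcd(17, 36) = 1. 45 = 3×12 + 9. So 17^{45} ≡ 17^{9} ≡ 17 mod 36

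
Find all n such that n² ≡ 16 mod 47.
The square roots of 16 mod 47 are 4 and 43. Verify: 4² = 16 ≡ 16 mod 47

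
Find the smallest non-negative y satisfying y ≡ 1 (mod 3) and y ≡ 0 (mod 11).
M = 3 × 11 = 33. M₁ = 11, y₁ ≡ 2 (mod 3). M₂ = 3, y₂ ≡ 4 (mod 11). y = 1×11×2 + 0×3×4 ≡ 22 (mod 33)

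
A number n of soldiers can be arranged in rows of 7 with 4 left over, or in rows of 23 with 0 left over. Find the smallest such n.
M = 7 × 23 = 161. M₁ = 23, y₁ ≡ 4 (mod 7). M₂ = 7, y₂ ≡ 10 (mod 23). n = 4×23×4 + 0×7×10 ≡ 46 (mod 161)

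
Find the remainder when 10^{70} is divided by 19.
By Fermat: 10^{18} ≡ 1 (mod 19). 70 = 3×18 + 16. So 10^{70} ≡ 10^{16} ≡ 4 (mod 19)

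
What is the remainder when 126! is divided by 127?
By Wilson's theorem, (126)! ≡ -1 ≡ 126 mod 127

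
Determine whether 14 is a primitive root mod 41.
14^{8} ≡ 1 mod 41 and 8 < 40, so ord_41(14) = 8 ≠ 40 and 14 is not a primitive root.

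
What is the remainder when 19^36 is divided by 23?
Using Fermat: 19^{22} ≡ 1 (mod 23). 36 ≡ 14 (mod 22). So 19^{36} ≡ 19^{14} ≡ 18 (mod 23)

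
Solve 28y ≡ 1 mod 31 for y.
Since 31 is prime, by Fermat 28^(-1) ≡ 28^{29} ≡ 10 mod 31. Verify: 28 × 10 = 280 ≡ 1 mod 31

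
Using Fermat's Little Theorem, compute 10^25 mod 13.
By Fermat: 10^{12} ≡ 1 (mod 13). 25 = 2×12 + 1. So 10^{25} ≡ 10^{1} ≡ 10 (mod 13)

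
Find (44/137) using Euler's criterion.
(44/137) = 44^{68} mod 137 = 1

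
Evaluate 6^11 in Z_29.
By repeated squaring (mod 29): 6^{1}≡6, 6^{2}≡7, 6^{4}≡20, 6^{8}≡23. Then 6^{11} = 6^{8+2+1} ≡ 23 × 7 × 6 ≡ 9 (mod 29)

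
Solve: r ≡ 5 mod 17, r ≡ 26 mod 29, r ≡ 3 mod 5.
M = 17 × 29 × 5 = 2465. M₁ = 145, y₁ ≡ 2 mod 17. M₂ = 85, y₂ ≡ 14 mod 29. M₃ = 493, y₃ ≡ 2 mod 5. r = 5×145×2 + 26×85×14 + 3×493×2 ≡ 838 mod 2465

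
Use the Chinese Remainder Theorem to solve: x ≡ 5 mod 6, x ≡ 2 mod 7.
M = 6 × 7 = 42. M₁ = 7, y₁ ≡ 1 mod 6. M₂ = 6, y₂ ≡ 6 mod 7. x = 5×7×1 + 2×6×6 ≡ 23 mod 42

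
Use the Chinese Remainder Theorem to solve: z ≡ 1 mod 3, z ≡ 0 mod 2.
M = 3 × 2 = 6. M₁ = 2, y₁ ≡ 2 mod 3. M₂ = 3, y₂ ≡ 1 mod 2. z = 1×2×2 + 0×3×1 ≡ 4 mod 6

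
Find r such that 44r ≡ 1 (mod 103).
Since 103 is prime, by Fermat 44^(-1) ≡ 44^{101} ≡ 96 (mod 103). Verify: 44 × 96 = 4224 ≡ 1 (mod 103)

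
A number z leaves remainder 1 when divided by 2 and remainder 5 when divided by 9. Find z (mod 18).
M = 2 × 9 = 18. M₁ = 9, y₁ ≡ 1 (mod 2). M₂ = 2, y₂ ≡ 5 (mod 9). z = 1×9×1 + 5×2×5 ≡ 5 (mod 18)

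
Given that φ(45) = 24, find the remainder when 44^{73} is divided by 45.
By Euler: 44^{24} ≡ 1 mod 45 since gcd(44, 45) = 1. 73 = 3×24 + 1. So 44^{73} ≡ 44^{1} ≡ 44 mod 45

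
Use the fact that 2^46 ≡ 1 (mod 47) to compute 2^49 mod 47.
By Fermat: 2^{46} ≡ 1 (mod 47). So 2^{49} = 2^{46} · 2^{3} ≡ 2^{3} ≡ 8 (mod 47)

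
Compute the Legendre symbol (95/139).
(95/139) = 95^{69} mod 139 = -1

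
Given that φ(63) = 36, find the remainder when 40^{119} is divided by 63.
By Euler: 40^{36} ≡ 1 mod 63 since gcd(40, 63) = 1. 119 = 3×36 + 11. So 40^{119} ≡ 40^{11} ≡ 52 mod 63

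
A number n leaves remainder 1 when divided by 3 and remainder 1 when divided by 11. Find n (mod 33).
M = 3 × 11 = 33. M₁ = 11, y₁ ≡ 2 (mod 3). M₂ = 3, y₂ ≡ 4 (mod 11). n = 1×11×2 + 1×3×4 ≡ 1 (mod 33)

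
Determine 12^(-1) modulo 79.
Since 79 is prime, by Fermat 12^(-1) ≡ 12^{77} ≡ 33 (mod 79). Verify: 12 × 33 = 396 ≡ 1 (mod 79)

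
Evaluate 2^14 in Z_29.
By repeated squaring (mod 29): 2^{1}≡2, 2^{2}≡4, 2^{4}≡16, 2^{8}≡24. Then 2^{14} = 2^{8+4+2} ≡ 24 × 16 × 4 ≡ 28 (mod 29)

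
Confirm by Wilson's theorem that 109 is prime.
(108)! mod 109 = 108. Since this equals -1 mod 109, Wilson confirms 109 is prime.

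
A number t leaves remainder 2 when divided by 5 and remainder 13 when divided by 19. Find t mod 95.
M = 5 × 19 = 95. M₁ = 19, y₁ ≡ 4 mod 5. M₂ = 5, y₂ ≡ 4 mod 19. t = 2×19×4 + 13×5×4 ≡ 32 mod 95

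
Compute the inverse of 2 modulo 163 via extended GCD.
Extended GCD: 2(-81) + 163(1) = 1. So 2^(-1) ≡ -81 ≡ 82 mod 163. Verify: 2 × 82 = 164 ≡ 1 mod 163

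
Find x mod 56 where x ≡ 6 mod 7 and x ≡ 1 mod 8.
M = 7 × 8 = 56. M₁ = 8, y₁ ≡ 1 mod 7. M₂ = 7, y₂ ≡ 7 mod 8. x = 6×8×1 + 1×7×7 ≡ 41 mod 56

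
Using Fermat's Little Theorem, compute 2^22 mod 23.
By Fermat's Little Theorem, 2^{22} ≡ 1 mod 23 since 23 is prime and gcd(2, 23) = 1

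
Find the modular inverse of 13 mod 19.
Since 19 is prime, by Fermat 13^(-1) ≡ 13^{17} ≡ 3 (mod 19). Verify: 13 × 3 = 39 ≡ 1 (mod 19)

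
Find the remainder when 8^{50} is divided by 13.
By Fermat: 8^{12} ≡ 1 (mod 13). 50 = 4×12 + 2. So 8^{50} ≡ 8^{2} ≡ 12 (mod 13)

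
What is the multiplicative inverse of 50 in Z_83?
Since 83 is prime, by Fermat 50^(-1) ≡ 50^{81} ≡ 5 (mod 83). Verify: 50 × 5 = 250 ≡ 1 (mod 83)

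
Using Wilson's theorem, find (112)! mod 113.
By Wilson's theorem, (112)! ≡ -1 ≡ 112 mod 113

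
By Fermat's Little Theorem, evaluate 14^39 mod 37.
By Fermat: 14^{36} ≡ 1 mod 37. So 14^{39} = 14^{36} · 14^{3} ≡ 14^{3} ≡ 6 mod 37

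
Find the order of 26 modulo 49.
Powers of 26 mod 49: 26^1≡26, 26^2≡39, 26^3≡34, 26^4≡2, 26^5≡3, 26^6≡29, 26^7≡19, 26^8≡4, 26^9≡6, 26^10≡9, 26^11≡38, 26^12≡8, 26^13≡12, 26^14≡18, 26^15≡27, 26^16≡16, 26^17≡24, 26^18≡36, 26^19≡5, 26^20≡32, 26^21≡48, 26^22≡23, 26^23≡10, 26^24≡15, 26^25≡47, 26^26≡46, 26^27≡20, 26^28≡30, 26^29≡45, 26^30≡43, 26^31≡40, 26^32≡11, 26^33≡41, 26^34≡37, 26^35≡31, 26^36≡22, 26^37≡33, 26^38≡25, 26^39≡13, 26^40≡44, 26^41≡17, 26^42≡1. So the order of 26 is 42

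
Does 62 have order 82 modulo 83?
ord_83(62) divides 82. For each prime q|82: 62^{41}≡82, 62^{2}≡26, none ≡ 1. So 62 has order 82 and is a primitive root mod 83.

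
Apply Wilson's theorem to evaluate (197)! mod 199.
(198)! = (197)! × (198) ≡ -1 mod 199. So (197)! ≡ -1 × (198)^(-1) ≡ (-1)×(-1) = 1 mod 199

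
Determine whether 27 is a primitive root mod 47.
27^{23} ≡ 1 (mod 47) and 23 < 46, so ord_47(27) = 23 ≠ 46 and 27 is not a primitive root.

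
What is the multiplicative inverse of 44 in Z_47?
Since 47 is prime, by Fermat 44^(-1) ≡ 44^{45} ≡ 31 mod 47. Verify: 44 × 31 = 1364 ≡ 1 mod 47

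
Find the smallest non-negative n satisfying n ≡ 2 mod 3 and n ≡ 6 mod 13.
M = 3 × 13 = 39. M₁ = 13, y₁ ≡ 1 mod 3. M₂ = 3, y₂ ≡ 9 mod 13. n = 2×13×1 + 6×3×9 ≡ 32 mod 39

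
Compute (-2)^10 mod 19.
By repeated squaring (mod 19): (-2)^{1}≡17, (-2)^{2}≡4, (-2)^{4}≡16, (-2)^{8}≡9. Then (-2)^{10} = (-2)^{8+2} ≡ 9 × 4 ≡ 17 (mod 19)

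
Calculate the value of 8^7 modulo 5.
Using Fermat: 8^{4} ≡ 1 (mod 5). 7 ≡ 3 (mod 4). So 8^{7} ≡ 8^{3} ≡ 2 (mod 5)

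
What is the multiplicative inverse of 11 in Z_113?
Since 113 is prime, by Fermat 11^(-1) ≡ 11^{111} ≡ 72 (mod 113). Verify: 11 × 72 = 792 ≡ 1 (mod 113)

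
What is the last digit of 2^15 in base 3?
Using Fermat: 2^{2} ≡ 1 mod 3. 15 ≡ 1 mod 2. So 2^{15} ≡ 2^{1} ≡ 2 mod 3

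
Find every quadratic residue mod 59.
Quadratic residues modulo 59: {1, 3, 4, 5, 7, 9, 12, 15, 16, 17, 19, 20, 21, 22, 25, 26, 27, 28, 29, 35, 36, 41, 45, 46, 48, 49, 51, 53, 57}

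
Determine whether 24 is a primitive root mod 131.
24^{26} ≡ 1 (mod 131) and 26 < 130, so ord_131(24) = 26 ≠ 130 and 24 is not a primitive root.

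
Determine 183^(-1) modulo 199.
Since 199 is prime, by Fermat 183^(-1) ≡ 183^{197} ≡ 87 mod 199. Verify: 183 × 87 = 15921 ≡ 1 mod 199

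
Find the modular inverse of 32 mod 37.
Since 37 is prime, by Fermat 32^(-1) ≡ 32^{35} ≡ 22 (mod 37). Verify: 32 × 22 = 704 ≡ 1 (mod 37)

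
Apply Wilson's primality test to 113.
(112)! mod 113 = 112. Since 112 ≡ -1 (mod 113), 113 is prime.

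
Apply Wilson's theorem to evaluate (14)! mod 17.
(16)! = (14)! × (15) × (16) ≡ -1 mod 17. So (14)! ≡ -1 × [(16)(15)]^(-1) ≡ 8 mod 17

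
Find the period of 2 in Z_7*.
Powers of 2 mod 7: 2^1≡2, 2^2≡4, 2^3≡1. So the order of 2 is 3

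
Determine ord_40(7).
Powers of 7 mod 40: 7^1≡7, 7^2≡9, 7^3≡23, 7^4≡1. So the order of 7 is 4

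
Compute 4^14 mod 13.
Using Fermat: 4^{12} ≡ 1 mod 13. 14 ≡ 2 mod 12. So 4^{14} ≡ 4^{2} ≡ 3 mod 13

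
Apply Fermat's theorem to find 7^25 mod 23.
By Fermat: 7^{22} ≡ 1 mod 23. So 7^{25} = 7^{22} · 7^{3} ≡ 7^{3} ≡ 21 mod 23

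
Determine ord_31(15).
Powers of 15 mod 31: 15^1≡15, 15^2≡8, 15^3≡27, 15^4≡2, 15^5≡30, 15^6≡16, 15^7≡23, 15^8≡4, 15^9≡29, 15^10≡1. ord_31(15) = 10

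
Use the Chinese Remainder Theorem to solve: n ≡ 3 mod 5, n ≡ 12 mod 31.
M = 5 × 31 = 155. M₁ = 31, y₁ ≡ 1 mod 5. M₂ = 5, y₂ ≡ 25 mod 31. n = 3×31×1 + 12×5×25 ≡ 43 mod 155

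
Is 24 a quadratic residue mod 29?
By Euler's criterion: 24^{14} ≡ 1 mod 29. Since this equals 1, 24 is a QR.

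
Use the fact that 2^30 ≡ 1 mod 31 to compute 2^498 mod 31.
By Fermat: 2^{30} ≡ 1 mod 31. 498 ≡ 18 mod 30. So 2^{498} ≡ 2^{18} ≡ 8 mod 31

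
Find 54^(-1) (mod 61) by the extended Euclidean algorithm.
Extended GCD: 54(26) + 61(-23) = 1. So 54^(-1) ≡ 26 (mod 61). Verify: 54 × 26 = 1404 ≡ 1 (mod 61)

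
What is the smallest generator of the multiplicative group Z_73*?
g = 5. For each prime q|72: 5^{36}≡72, 5^{24}≡8, none ≡ 1, so ord_73(5) = 72 and 5 is a primitive root.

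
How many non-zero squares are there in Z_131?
Exactly half the non-zero residues mod a prime are QRs: (131-1)/2 = 65.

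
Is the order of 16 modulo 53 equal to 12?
Powers of 16 mod 53: 16^1≡16, 16^2≡44, 16^3≡15, 16^4≡28, 16^5≡24, 16^6≡13, 16^7≡49, 16^8≡42, 16^9≡36, 16^10≡46, 16^11≡47, 16^12≡10, 16^13≡1. 16^12≡10≢1, so ord ≠ 12. No, the actual order is 13.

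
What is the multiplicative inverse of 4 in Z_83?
Since 83 is prime, by Fermat 4^(-1) ≡ 4^{81} ≡ 21 mod 83. Verify: 4 × 21 = 84 ≡ 1 mod 83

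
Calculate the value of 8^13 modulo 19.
By repeated squaring mod 19: 8^{1}≡8, 8^{2}≡7, 8^{4}≡11, 8^{8}≡7. Then 8^{13} = 8^{8+4+1} ≡ 7 × 11 × 8 ≡ 8 mod 19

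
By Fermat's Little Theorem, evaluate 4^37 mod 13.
By Fermat: 4^{12} ≡ 1 mod 13. 37 = 3×12 + 1. So 4^{37} ≡ 4^{1} ≡ 4 mod 13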